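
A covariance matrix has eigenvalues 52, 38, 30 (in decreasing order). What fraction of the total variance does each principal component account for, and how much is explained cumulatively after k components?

Step 1 — total variance = trace(Sigma) = Σ λ_i = 52 + 38 + 30 = 120.

Step 2 — fraction explained by component i = λ_i / Σ λ:
  PC1: 52/120 = 0.4333
  PC2: 38/120 = 0.3167
  PC3: 30/120 = 0.25

Step 3 — cumulative fraction after k components = (λ_1 + ... + λ_k) / Σ λ:
  k = 1: 52/120 = 0.4333
  k = 2: (52 + 38)/120 = 90/120 = 0.75
  k = 3: (52 + 38 + 30)/120 = 120/120 = 1

Summary (fraction, with percent):

explained: PC1 0.4333 (43.33%), PC2 0.3167 (31.67%), PC3 0.25 (25%);  cumulative: 0.4333, 0.75, 1


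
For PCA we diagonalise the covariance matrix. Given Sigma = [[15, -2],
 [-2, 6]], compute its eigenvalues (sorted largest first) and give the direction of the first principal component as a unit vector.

Step 1 — characteristic polynomial of 2×2 Sigma:
  det(Sigma - λI) = λ² - trace · λ + det = 0.
  trace = 15 + 6 = 21, det = 15·6 - (-2)² = 86.
Step 2 — discriminant:
  Δ = trace² - 4·det = 441 - 344 = 97.
Step 3 — eigenvalues:
  λ = (trace ± √Δ)/2 = (21 ± 9.8489)/2,
  λ_1 = 15.4244,  λ_2 = 5.5756.

Step 4 — unit eigenvector for λ_1: solve (Sigma - λ_1 I)v = 0. First row:
  (15 - 15.4244)·v_x + (-2)·v_y = 0, i.e. (-0.4244)·v_x + (-2)·v_y = 0,
  so v ∝ (b, λ_1 - a) = (-2, 0.4244); multiply by -1 so the first entry is positive: u = (2, -0.4244).
  ||u|| = √((2)² + (-0.4244)²) = √(4.1801) ≈ 2.0445,
  v_1 = u/||u|| ≈ (0.9782, -0.2076) (||v_1|| = 1).

λ_1 = 15.4244,  λ_2 = 5.5756;  v_1 ≈ (0.9782, -0.2076)


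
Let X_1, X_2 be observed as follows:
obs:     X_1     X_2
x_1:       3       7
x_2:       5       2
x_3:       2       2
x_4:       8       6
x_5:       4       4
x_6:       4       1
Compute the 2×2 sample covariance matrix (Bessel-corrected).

Step 1 — column means:
  mean(X_1) = (3 + 5 + 2 + 8 + 4 + 4) / 6 = 26/6 = 4.3333
  mean(X_2) = (7 + 2 + 2 + 6 + 4 + 1) / 6 = 22/6 = 3.6667

Step 2 — sample covariance S[i,j] = (1/(n-1)) · Σ_k (x_{k,i} - mean_i) · (x_{k,j} - mean_j), with n-1 = 5.
  S[X_1,X_1] = ((-1.3333)·(-1.3333) + (0.6667)·(0.6667) + (-2.3333)·(-2.3333) + (3.6667)·(3.6667) + (-0.3333)·(-0.3333) + (-0.3333)·(-0.3333)) / 5 = 21.3333/5 = 4.2667
  S[X_1,X_2] = ((-1.3333)·(3.3333) + (0.6667)·(-1.6667) + (-2.3333)·(-1.6667) + (3.6667)·(2.3333) + (-0.3333)·(0.3333) + (-0.3333)·(-2.6667)) / 5 = 7.6667/5 = 1.5333
  S[X_2,X_2] = ((3.3333)·(3.3333) + (-1.6667)·(-1.6667) + (-1.6667)·(-1.6667) + (2.3333)·(2.3333) + (0.3333)·(0.3333) + (-2.6667)·(-2.6667)) / 5 = 29.3333/5 = 5.8667

S is symmetric (S[j,i] = S[i,j]). Assembling:

S = [[4.2667, 1.5333],
 [1.5333, 5.8667]]


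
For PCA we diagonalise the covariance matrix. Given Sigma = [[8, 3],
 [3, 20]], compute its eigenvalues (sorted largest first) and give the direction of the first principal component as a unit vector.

Step 1 — characteristic polynomial of 2×2 Sigma:
  det(Sigma - λI) = λ² - trace · λ + det = 0.
  trace = 8 + 20 = 28, det = 8·20 - (3)² = 151.
Step 2 — discriminant:
  Δ = trace² - 4·det = 784 - 604 = 180.
Step 3 — eigenvalues:
  λ = (trace ± √Δ)/2 = (28 ± 13.4164)/2,
  λ_1 = 20.7082,  λ_2 = 7.2918.

Step 4 — unit eigenvector for λ_1: solve (Sigma - λ_1 I)v = 0. First row:
  (8 - 20.7082)·v_x + (3)·v_y = 0, i.e. (-12.7082)·v_x + (3)·v_y = 0,
  so v ∝ (b, λ_1 - a) = (3, 12.7082) = u.
  ||u|| = √((3)² + (12.7082)²) = √(170.4984) ≈ 13.0575,
  v_1 = u/||u|| ≈ (0.2298, 0.9732) (||v_1|| = 1).

λ_1 = 20.7082,  λ_2 = 7.2918;  v_1 ≈ (0.2298, 0.9732)


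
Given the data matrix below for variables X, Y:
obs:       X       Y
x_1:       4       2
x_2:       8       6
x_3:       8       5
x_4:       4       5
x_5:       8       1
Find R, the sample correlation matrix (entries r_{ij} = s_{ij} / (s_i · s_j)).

Step 1 — column means:
  mean(X) = (4 + 8 + 8 + 4 + 8) / 5 = 32/5 = 6.4
  mean(Y) = (2 + 6 + 5 + 5 + 1) / 5 = 19/5 = 3.8

Step 2 — sample variances and covariances s[i,j] = (1/(n-1)) · Σ_k (x_{k,i} - mean_i) · (x_{k,j} - mean_j), with n-1 = 4:
  s[X,X] = ((-2.4)·(-2.4) + (1.6)·(1.6) + (1.6)·(1.6) + (-2.4)·(-2.4) + (1.6)·(1.6)) / 4 = 19.2/4 = 4.8
  s[X,Y] = ((-2.4)·(-1.8) + (1.6)·(2.2) + (1.6)·(1.2) + (-2.4)·(1.2) + (1.6)·(-2.8)) / 4 = 2.4/4 = 0.6
  s[Y,Y] = ((-1.8)·(-1.8) + (2.2)·(2.2) + (1.2)·(1.2) + (1.2)·(1.2) + (-2.8)·(-2.8)) / 4 = 18.8/4 = 4.7
  Sample standard deviations s_i = √(s[i,i]):
  s(X) = √(4.8) = 2.1909
  s(Y) = √(4.7) = 2.1679

Step 3 — r_{ij} = s_{ij} / (s_i · s_j):
  r[X,X] = 1 (diagonal).
  r[X,Y] = 0.6 / (2.1909 · 2.1679) = 0.6 / 4.7497 = 0.1263
  r[Y,Y] = 1 (diagonal).

R is symmetric with unit diagonal. Assembling:

R = [[1, 0.1263],
 [0.1263, 1]]


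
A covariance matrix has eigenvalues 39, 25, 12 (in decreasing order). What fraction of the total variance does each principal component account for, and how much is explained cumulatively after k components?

Step 1 — total variance = trace(Sigma) = Σ λ_i = 39 + 25 + 12 = 76.

Step 2 — fraction explained by component i = λ_i / Σ λ:
  PC1: 39/76 = 0.5132
  PC2: 25/76 = 0.3289
  PC3: 12/76 = 0.1579

Step 3 — cumulative fraction after k components = (λ_1 + ... + λ_k) / Σ λ:
  k = 1: 39/76 = 0.5132
  k = 2: (39 + 25)/76 = 64/76 = 0.8421
  k = 3: (39 + 25 + 12)/76 = 76/76 = 1

Summary (fraction, with percent):

explained: PC1 0.5132 (51.32%), PC2 0.3289 (32.89%), PC3 0.1579 (15.79%);  cumulative: 0.5132, 0.8421, 1


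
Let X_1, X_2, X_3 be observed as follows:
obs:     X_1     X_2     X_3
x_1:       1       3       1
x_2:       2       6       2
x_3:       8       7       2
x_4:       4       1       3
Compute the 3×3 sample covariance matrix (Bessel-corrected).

Step 1 — column means:
  mean(X_1) = (1 + 2 + 8 + 4) / 4 = 15/4 = 3.75
  mean(X_2) = (3 + 6 + 7 + 1) / 4 = 17/4 = 4.25
  mean(X_3) = (1 + 2 + 2 + 3) / 4 = 8/4 = 2

Step 2 — sample covariance S[i,j] = (1/(n-1)) · Σ_k (x_{k,i} - mean_i) · (x_{k,j} - mean_j), with n-1 = 3.
  S[X_1,X_1] = ((-2.75)·(-2.75) + (-1.75)·(-1.75) + (4.25)·(4.25) + (0.25)·(0.25)) / 3 = 28.75/3 = 9.5833
  S[X_1,X_2] = ((-2.75)·(-1.25) + (-1.75)·(1.75) + (4.25)·(2.75) + (0.25)·(-3.25)) / 3 = 11.25/3 = 3.75
  S[X_1,X_3] = ((-2.75)·(-1) + (-1.75)·(0) + (4.25)·(0) + (0.25)·(1)) / 3 = 3/3 = 1
  S[X_2,X_2] = ((-1.25)·(-1.25) + (1.75)·(1.75) + (2.75)·(2.75) + (-3.25)·(-3.25)) / 3 = 22.75/3 = 7.5833
  S[X_2,X_3] = ((-1.25)·(-1) + (1.75)·(0) + (2.75)·(0) + (-3.25)·(1)) / 3 = -2/3 = -0.6667
  S[X_3,X_3] = ((-1)·(-1) + (0)·(0) + (0)·(0) + (1)·(1)) / 3 = 2/3 = 0.6667

S is symmetric (S[j,i] = S[i,j]). Assembling:

S = [[9.5833, 3.75, 1],
 [3.75, 7.5833, -0.6667],
 [1, -0.6667, 0.6667]]


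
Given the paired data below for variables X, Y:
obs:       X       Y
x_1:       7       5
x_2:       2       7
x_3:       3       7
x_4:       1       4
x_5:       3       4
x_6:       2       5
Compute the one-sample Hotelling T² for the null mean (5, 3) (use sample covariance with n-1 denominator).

Step 1 — sample mean vector:
  mean(X) = (7 + 2 + 3 + 1 + 3 + 2) / 6 = 18/6 = 3
  mean(Y) = (5 + 7 + 7 + 4 + 4 + 5) / 6 = 32/6 = 5.3333
  x̄ = (3, 5.3333),  deviation x̄ - mu_0 = (3, 5.3333) - (5, 3) = (-2, 2.3333).

Step 2 — sample covariance matrix, S[i,j] = (1/(n-1)) · Σ_k (x_{k,i} - mean_i) · (x_{k,j} - mean_j), divisor n-1 = 5:
  S[X,X] = ((4)·(4) + (-1)·(-1) + (0)·(0) + (-2)·(-2) + (0)·(0) + (-1)·(-1)) / 5 = 22/5 = 4.4
  S[X,Y] = ((4)·(-0.3333) + (-1)·(1.6667) + (0)·(1.6667) + (-2)·(-1.3333) + (0)·(-1.3333) + (-1)·(-0.3333)) / 5 = 0/5 = 0
  S[Y,Y] = ((-0.3333)·(-0.3333) + (1.6667)·(1.6667) + (1.6667)·(1.6667) + (-1.3333)·(-1.3333) + (-1.3333)·(-1.3333) + (-0.3333)·(-0.3333)) / 5 = 9.3333/5 = 1.8667
  S = [[4.4, 0],
 [0, 1.8667]].

Step 3 — invert S. det(S) = 4.4·1.8667 - (0)² = 8.2133.
  S^{-1} = (1/det) · [[d, -b], [-b, a]] = [[0.2273, 0],
 [0, 0.5357]].

Step 4 — quadratic form (x̄ - mu_0)^T · S^{-1} · (x̄ - mu_0):
  S^{-1} · (x̄ - mu_0) = (-0.4545, 1.25),
  (x̄ - mu_0)^T · [...] = (-2)·(-0.4545) + (2.3333)·(1.25) = 3.8258.

Step 5 — scale by n: T² = 6 · 3.8258 = 22.9545.

T² ≈ 22.9545


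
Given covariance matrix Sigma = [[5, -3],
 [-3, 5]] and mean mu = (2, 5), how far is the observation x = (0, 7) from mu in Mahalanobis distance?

Step 1 — centre the observation: (x - mu) = (-2, 2).

Step 2 — invert Sigma. det(Sigma) = 5·5 - (-3)² = 16.
  Sigma^{-1} = (1/det) · [[d, -b], [-b, a]] = [[0.3125, 0.1875],
 [0.1875, 0.3125]].

Step 3 — form the quadratic (x - mu)^T · Sigma^{-1} · (x - mu):
  Sigma^{-1} · (x - mu) = (-0.25, 0.25).
  (x - mu)^T · [Sigma^{-1} · (x - mu)] = (-2)·(-0.25) + (2)·(0.25) = 1.

Step 4 — take square root: d = √(1) ≈ 1.

d(x, mu) = √(1) ≈ 1


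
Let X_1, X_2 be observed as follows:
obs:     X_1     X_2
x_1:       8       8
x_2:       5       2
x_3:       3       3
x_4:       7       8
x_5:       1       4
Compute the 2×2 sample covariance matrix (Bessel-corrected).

Step 1 — column means:
  mean(X_1) = (8 + 5 + 3 + 7 + 1) / 5 = 24/5 = 4.8
  mean(X_2) = (8 + 2 + 3 + 8 + 4) / 5 = 25/5 = 5

Step 2 — sample covariance S[i,j] = (1/(n-1)) · Σ_k (x_{k,i} - mean_i) · (x_{k,j} - mean_j), with n-1 = 4.
  S[X_1,X_1] = ((3.2)·(3.2) + (0.2)·(0.2) + (-1.8)·(-1.8) + (2.2)·(2.2) + (-3.8)·(-3.8)) / 4 = 32.8/4 = 8.2
  S[X_1,X_2] = ((3.2)·(3) + (0.2)·(-3) + (-1.8)·(-2) + (2.2)·(3) + (-3.8)·(-1)) / 4 = 23/4 = 5.75
  S[X_2,X_2] = ((3)·(3) + (-3)·(-3) + (-2)·(-2) + (3)·(3) + (-1)·(-1)) / 4 = 32/4 = 8

S is symmetric (S[j,i] = S[i,j]). Assembling:

S = [[8.2, 5.75],
 [5.75, 8]]


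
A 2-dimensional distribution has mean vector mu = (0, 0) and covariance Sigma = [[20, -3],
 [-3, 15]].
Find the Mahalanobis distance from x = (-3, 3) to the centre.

Step 1 — centre the observation: (x - mu) = (-3, 3).

Step 2 — invert Sigma. det(Sigma) = 20·15 - (-3)² = 291.
  Sigma^{-1} = (1/det) · [[d, -b], [-b, a]] = [[0.0515, 0.0103],
 [0.0103, 0.0687]].

Step 3 — form the quadratic (x - mu)^T · Sigma^{-1} · (x - mu):
  Sigma^{-1} · (x - mu) = (-0.1237, 0.1753).
  (x - mu)^T · [Sigma^{-1} · (x - mu)] = (-3)·(-0.1237) + (3)·(0.1753) = 0.8969.

Step 4 — take square root: d = √(0.8969) ≈ 0.9471.

d(x, mu) = √(0.8969) ≈ 0.9471


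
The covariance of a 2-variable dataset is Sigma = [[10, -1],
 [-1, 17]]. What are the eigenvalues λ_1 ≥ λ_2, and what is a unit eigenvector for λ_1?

Step 1 — characteristic polynomial of 2×2 Sigma:
  det(Sigma - λI) = λ² - trace · λ + det = 0.
  trace = 10 + 17 = 27, det = 10·17 - (-1)² = 169.
Step 2 — discriminant:
  Δ = trace² - 4·det = 729 - 676 = 53.
Step 3 — eigenvalues:
  λ = (trace ± √Δ)/2 = (27 ± 7.2801)/2,
  λ_1 = 17.1401,  λ_2 = 9.8599.

Step 4 — unit eigenvector for λ_1: solve (Sigma - λ_1 I)v = 0. First row:
  (10 - 17.1401)·v_x + (-1)·v_y = 0, i.e. (-7.1401)·v_x + (-1)·v_y = 0,
  so v ∝ (b, λ_1 - a) = (-1, 7.1401); multiply by -1 so the first entry is positive: u = (1, -7.1401).
  ||u|| = √((1)² + (-7.1401)²) = √(51.9804) ≈ 7.2097,
  v_1 = u/||u|| ≈ (0.1387, -0.9903) (||v_1|| = 1).

λ_1 = 17.1401,  λ_2 = 9.8599;  v_1 ≈ (0.1387, -0.9903)


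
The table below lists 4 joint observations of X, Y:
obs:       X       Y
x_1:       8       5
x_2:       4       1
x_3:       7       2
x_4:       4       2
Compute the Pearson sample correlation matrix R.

Step 1 — column means:
  mean(X) = (8 + 4 + 7 + 4) / 4 = 23/4 = 5.75
  mean(Y) = (5 + 1 + 2 + 2) / 4 = 10/4 = 2.5

Step 2 — sample variances and covariances s[i,j] = (1/(n-1)) · Σ_k (x_{k,i} - mean_i) · (x_{k,j} - mean_j), with n-1 = 3:
  s[X,X] = ((2.25)·(2.25) + (-1.75)·(-1.75) + (1.25)·(1.25) + (-1.75)·(-1.75)) / 3 = 12.75/3 = 4.25
  s[X,Y] = ((2.25)·(2.5) + (-1.75)·(-1.5) + (1.25)·(-0.5) + (-1.75)·(-0.5)) / 3 = 8.5/3 = 2.8333
  s[Y,Y] = ((2.5)·(2.5) + (-1.5)·(-1.5) + (-0.5)·(-0.5) + (-0.5)·(-0.5)) / 3 = 9/3 = 3
  Sample standard deviations s_i = √(s[i,i]):
  s(X) = √(4.25) = 2.0616
  s(Y) = √(3) = 1.7321

Step 3 — r_{ij} = s_{ij} / (s_i · s_j):
  r[X,X] = 1 (diagonal).
  r[X,Y] = 2.8333 / (2.0616 · 1.7321) = 2.8333 / 3.5707 = 0.7935
  r[Y,Y] = 1 (diagonal).

R is symmetric with unit diagonal. Assembling:

R = [[1, 0.7935],
 [0.7935, 1]]


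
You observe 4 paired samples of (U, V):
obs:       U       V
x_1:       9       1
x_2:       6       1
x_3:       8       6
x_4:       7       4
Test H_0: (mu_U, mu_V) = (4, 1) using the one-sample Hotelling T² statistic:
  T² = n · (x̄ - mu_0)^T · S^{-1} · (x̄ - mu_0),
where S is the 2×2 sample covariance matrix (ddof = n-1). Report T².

Step 1 — sample mean vector:
  mean(U) = (9 + 6 + 8 + 7) / 4 = 30/4 = 7.5
  mean(V) = (1 + 1 + 6 + 4) / 4 = 12/4 = 3
  x̄ = (7.5, 3),  deviation x̄ - mu_0 = (7.5, 3) - (4, 1) = (3.5, 2).

Step 2 — sample covariance matrix, S[i,j] = (1/(n-1)) · Σ_k (x_{k,i} - mean_i) · (x_{k,j} - mean_j), divisor n-1 = 3:
  S[U,U] = ((1.5)·(1.5) + (-1.5)·(-1.5) + (0.5)·(0.5) + (-0.5)·(-0.5)) / 3 = 5/3 = 1.6667
  S[U,V] = ((1.5)·(-2) + (-1.5)·(-2) + (0.5)·(3) + (-0.5)·(1)) / 3 = 1/3 = 0.3333
  S[V,V] = ((-2)·(-2) + (-2)·(-2) + (3)·(3) + (1)·(1)) / 3 = 18/3 = 6
  S = [[1.6667, 0.3333],
 [0.3333, 6]].

Step 3 — invert S. det(S) = 1.6667·6 - (0.3333)² = 9.8889.
  S^{-1} = (1/det) · [[d, -b], [-b, a]] = [[0.6067, -0.0337],
 [-0.0337, 0.1685]].

Step 4 — quadratic form (x̄ - mu_0)^T · S^{-1} · (x̄ - mu_0):
  S^{-1} · (x̄ - mu_0) = (2.0562, 0.2191),
  (x̄ - mu_0)^T · [...] = (3.5)·(2.0562) + (2)·(0.2191) = 7.6348.

Step 5 — scale by n: T² = 4 · 7.6348 = 30.5393.

T² ≈ 30.5393


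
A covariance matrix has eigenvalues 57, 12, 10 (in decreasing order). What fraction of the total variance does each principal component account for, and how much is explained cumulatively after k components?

Step 1 — total variance = trace(Sigma) = Σ λ_i = 57 + 12 + 10 = 79.

Step 2 — fraction explained by component i = λ_i / Σ λ:
  PC1: 57/79 = 0.7215
  PC2: 12/79 = 0.1519
  PC3: 10/79 = 0.1266

Step 3 — cumulative fraction after k components = (λ_1 + ... + λ_k) / Σ λ:
  k = 1: 57/79 = 0.7215
  k = 2: (57 + 12)/79 = 69/79 = 0.8734
  k = 3: (57 + 12 + 10)/79 = 79/79 = 1

Summary (fraction, with percent):

explained: PC1 0.7215 (72.15%), PC2 0.1519 (15.19%), PC3 0.1266 (12.66%);  cumulative: 0.7215, 0.8734, 1


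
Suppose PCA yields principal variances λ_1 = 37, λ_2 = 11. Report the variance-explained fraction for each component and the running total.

Step 1 — total variance = trace(Sigma) = Σ λ_i = 37 + 11 = 48.

Step 2 — fraction explained by component i = λ_i / Σ λ:
  PC1: 37/48 = 0.7708
  PC2: 11/48 = 0.2292

Step 3 — cumulative fraction after k components = (λ_1 + ... + λ_k) / Σ λ:
  k = 1: 37/48 = 0.7708
  k = 2: (37 + 11)/48 = 48/48 = 1

Summary (fraction, with percent):

explained: PC1 0.7708 (77.08%), PC2 0.2292 (22.92%);  cumulative: 0.7708, 1


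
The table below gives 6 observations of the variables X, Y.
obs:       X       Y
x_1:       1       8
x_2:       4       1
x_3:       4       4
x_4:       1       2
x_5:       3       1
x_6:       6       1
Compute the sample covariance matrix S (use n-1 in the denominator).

Step 1 — column means:
  mean(X) = (1 + 4 + 4 + 1 + 3 + 6) / 6 = 19/6 = 3.1667
  mean(Y) = (8 + 1 + 4 + 2 + 1 + 1) / 6 = 17/6 = 2.8333

Step 2 — sample covariance S[i,j] = (1/(n-1)) · Σ_k (x_{k,i} - mean_i) · (x_{k,j} - mean_j), with n-1 = 5.
  S[X,X] = ((-2.1667)·(-2.1667) + (0.8333)·(0.8333) + (0.8333)·(0.8333) + (-2.1667)·(-2.1667) + (-0.1667)·(-0.1667) + (2.8333)·(2.8333)) / 5 = 18.8333/5 = 3.7667
  S[X,Y] = ((-2.1667)·(5.1667) + (0.8333)·(-1.8333) + (0.8333)·(1.1667) + (-2.1667)·(-0.8333) + (-0.1667)·(-1.8333) + (2.8333)·(-1.8333)) / 5 = -14.8333/5 = -2.9667
  S[Y,Y] = ((5.1667)·(5.1667) + (-1.8333)·(-1.8333) + (1.1667)·(1.1667) + (-0.8333)·(-0.8333) + (-1.8333)·(-1.8333) + (-1.8333)·(-1.8333)) / 5 = 38.8333/5 = 7.7667

S is symmetric (S[j,i] = S[i,j]). Assembling:

S = [[3.7667, -2.9667],
 [-2.9667, 7.7667]]


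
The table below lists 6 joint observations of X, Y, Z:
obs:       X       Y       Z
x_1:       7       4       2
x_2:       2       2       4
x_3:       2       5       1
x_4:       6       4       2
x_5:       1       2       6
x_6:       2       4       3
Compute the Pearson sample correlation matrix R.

Step 1 — column means:
  mean(X) = (7 + 2 + 2 + 6 + 1 + 2) / 6 = 20/6 = 3.3333
  mean(Y) = (4 + 2 + 5 + 4 + 2 + 4) / 6 = 21/6 = 3.5
  mean(Z) = (2 + 4 + 1 + 2 + 6 + 3) / 6 = 18/6 = 3

Step 2 — sample variances and covariances s[i,j] = (1/(n-1)) · Σ_k (x_{k,i} - mean_i) · (x_{k,j} - mean_j), with n-1 = 5:
  s[X,X] = ((3.6667)·(3.6667) + (-1.3333)·(-1.3333) + (-1.3333)·(-1.3333) + (2.6667)·(2.6667) + (-2.3333)·(-2.3333) + (-1.3333)·(-1.3333)) / 5 = 31.3333/5 = 6.2667
  s[X,Y] = ((3.6667)·(0.5) + (-1.3333)·(-1.5) + (-1.3333)·(1.5) + (2.6667)·(0.5) + (-2.3333)·(-1.5) + (-1.3333)·(0.5)) / 5 = 6/5 = 1.2
  s[X,Z] = ((3.6667)·(-1) + (-1.3333)·(1) + (-1.3333)·(-2) + (2.6667)·(-1) + (-2.3333)·(3) + (-1.3333)·(0)) / 5 = -12/5 = -2.4
  s[Y,Y] = ((0.5)·(0.5) + (-1.5)·(-1.5) + (1.5)·(1.5) + (0.5)·(0.5) + (-1.5)·(-1.5) + (0.5)·(0.5)) / 5 = 7.5/5 = 1.5
  s[Y,Z] = ((0.5)·(-1) + (-1.5)·(1) + (1.5)·(-2) + (0.5)·(-1) + (-1.5)·(3) + (0.5)·(0)) / 5 = -10/5 = -2
  s[Z,Z] = ((-1)·(-1) + (1)·(1) + (-2)·(-2) + (-1)·(-1) + (3)·(3) + (0)·(0)) / 5 = 16/5 = 3.2
  Sample standard deviations s_i = √(s[i,i]):
  s(X) = √(6.2667) = 2.5033
  s(Y) = √(1.5) = 1.2247
  s(Z) = √(3.2) = 1.7889

Step 3 — r_{ij} = s_{ij} / (s_i · s_j):
  r[X,X] = 1 (diagonal).
  r[X,Y] = 1.2 / (2.5033 · 1.2247) = 1.2 / 3.0659 = 0.3914
  r[X,Z] = -2.4 / (2.5033 · 1.7889) = -2.4 / 4.4781 = -0.5359
  r[Y,Y] = 1 (diagonal).
  r[Y,Z] = -2 / (1.2247 · 1.7889) = -2 / 2.1909 = -0.9129
  r[Z,Z] = 1 (diagonal).

R is symmetric with unit diagonal. Assembling:

R = [[1, 0.3914, -0.5359],
 [0.3914, 1, -0.9129],
 [-0.5359, -0.9129, 1]]


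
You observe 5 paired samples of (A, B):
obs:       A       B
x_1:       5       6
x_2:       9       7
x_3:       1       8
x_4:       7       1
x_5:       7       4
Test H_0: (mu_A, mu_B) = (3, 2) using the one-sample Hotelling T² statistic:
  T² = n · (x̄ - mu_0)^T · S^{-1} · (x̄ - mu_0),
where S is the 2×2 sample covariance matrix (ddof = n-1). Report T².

Step 1 — sample mean vector:
  mean(A) = (5 + 9 + 1 + 7 + 7) / 5 = 29/5 = 5.8
  mean(B) = (6 + 7 + 8 + 1 + 4) / 5 = 26/5 = 5.2
  x̄ = (5.8, 5.2),  deviation x̄ - mu_0 = (5.8, 5.2) - (3, 2) = (2.8, 3.2).

Step 2 — sample covariance matrix, S[i,j] = (1/(n-1)) · Σ_k (x_{k,i} - mean_i) · (x_{k,j} - mean_j), divisor n-1 = 4:
  S[A,A] = ((-0.8)·(-0.8) + (3.2)·(3.2) + (-4.8)·(-4.8) + (1.2)·(1.2) + (1.2)·(1.2)) / 4 = 36.8/4 = 9.2
  S[A,B] = ((-0.8)·(0.8) + (3.2)·(1.8) + (-4.8)·(2.8) + (1.2)·(-4.2) + (1.2)·(-1.2)) / 4 = -14.8/4 = -3.7
  S[B,B] = ((0.8)·(0.8) + (1.8)·(1.8) + (2.8)·(2.8) + (-4.2)·(-4.2) + (-1.2)·(-1.2)) / 4 = 30.8/4 = 7.7
  S = [[9.2, -3.7],
 [-3.7, 7.7]].

Step 3 — invert S. det(S) = 9.2·7.7 - (-3.7)² = 57.15.
  S^{-1} = (1/det) · [[d, -b], [-b, a]] = [[0.1347, 0.0647],
 [0.0647, 0.161]].

Step 4 — quadratic form (x̄ - mu_0)^T · S^{-1} · (x̄ - mu_0):
  S^{-1} · (x̄ - mu_0) = (0.5844, 0.6964),
  (x̄ - mu_0)^T · [...] = (2.8)·(0.5844) + (3.2)·(0.6964) = 3.8649.

Step 5 — scale by n: T² = 5 · 3.8649 = 19.3246.

T² ≈ 19.3246


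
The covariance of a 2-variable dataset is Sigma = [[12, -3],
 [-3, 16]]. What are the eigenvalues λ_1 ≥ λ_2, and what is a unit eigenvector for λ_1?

Step 1 — characteristic polynomial of 2×2 Sigma:
  det(Sigma - λI) = λ² - trace · λ + det = 0.
  trace = 12 + 16 = 28, det = 12·16 - (-3)² = 183.
Step 2 — discriminant:
  Δ = trace² - 4·det = 784 - 732 = 52.
Step 3 — eigenvalues:
  λ = (trace ± √Δ)/2 = (28 ± 7.2111)/2,
  λ_1 = 17.6056,  λ_2 = 10.3944.

Step 4 — unit eigenvector for λ_1: solve (Sigma - λ_1 I)v = 0. First row:
  (12 - 17.6056)·v_x + (-3)·v_y = 0, i.e. (-5.6056)·v_x + (-3)·v_y = 0,
  so v ∝ (b, λ_1 - a) = (-3, 5.6056); multiply by -1 so the first entry is positive: u = (3, -5.6056).
  ||u|| = √((3)² + (-5.6056)²) = √(40.4222) ≈ 6.3578,
  v_1 = u/||u|| ≈ (0.4719, -0.8817) (||v_1|| = 1).

λ_1 = 17.6056,  λ_2 = 10.3944;  v_1 ≈ (0.4719, -0.8817)


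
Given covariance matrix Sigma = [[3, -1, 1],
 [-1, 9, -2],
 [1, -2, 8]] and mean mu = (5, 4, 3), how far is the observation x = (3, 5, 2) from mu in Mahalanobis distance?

Step 1 — centre the observation: (x - mu) = (-2, 1, -1).

Step 2 — invert Sigma (cofactor / det for 3×3, or solve directly):
  Sigma^{-1} = [[0.356, 0.0314, -0.0366],
 [0.0314, 0.1204, 0.0262],
 [-0.0366, 0.0262, 0.1361]].

Step 3 — form the quadratic (x - mu)^T · Sigma^{-1} · (x - mu):
  Sigma^{-1} · (x - mu) = (-0.644, 0.0314, -0.0366).
  (x - mu)^T · [Sigma^{-1} · (x - mu)] = (-2)·(-0.644) + (1)·(0.0314) + (-1)·(-0.0366) = 1.356.

Step 4 — take square root: d = √(1.356) ≈ 1.1645.

d(x, mu) = √(1.356) ≈ 1.1645


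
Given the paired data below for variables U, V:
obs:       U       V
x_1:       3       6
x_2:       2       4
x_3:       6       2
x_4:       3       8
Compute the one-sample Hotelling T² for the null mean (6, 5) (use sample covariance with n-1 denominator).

Step 1 — sample mean vector:
  mean(U) = (3 + 2 + 6 + 3) / 4 = 14/4 = 3.5
  mean(V) = (6 + 4 + 2 + 8) / 4 = 20/4 = 5
  x̄ = (3.5, 5),  deviation x̄ - mu_0 = (3.5, 5) - (6, 5) = (-2.5, 0).

Step 2 — sample covariance matrix, S[i,j] = (1/(n-1)) · Σ_k (x_{k,i} - mean_i) · (x_{k,j} - mean_j), divisor n-1 = 3:
  S[U,U] = ((-0.5)·(-0.5) + (-1.5)·(-1.5) + (2.5)·(2.5) + (-0.5)·(-0.5)) / 3 = 9/3 = 3
  S[U,V] = ((-0.5)·(1) + (-1.5)·(-1) + (2.5)·(-3) + (-0.5)·(3)) / 3 = -8/3 = -2.6667
  S[V,V] = ((1)·(1) + (-1)·(-1) + (-3)·(-3) + (3)·(3)) / 3 = 20/3 = 6.6667
  S = [[3, -2.6667],
 [-2.6667, 6.6667]].

Step 3 — invert S. det(S) = 3·6.6667 - (-2.6667)² = 12.8889.
  S^{-1} = (1/det) · [[d, -b], [-b, a]] = [[0.5172, 0.2069],
 [0.2069, 0.2328]].

Step 4 — quadratic form (x̄ - mu_0)^T · S^{-1} · (x̄ - mu_0):
  S^{-1} · (x̄ - mu_0) = (-1.2931, -0.5172),
  (x̄ - mu_0)^T · [...] = (-2.5)·(-1.2931) + (0)·(-0.5172) = 3.2328.

Step 5 — scale by n: T² = 4 · 3.2328 = 12.931.

T² ≈ 12.931


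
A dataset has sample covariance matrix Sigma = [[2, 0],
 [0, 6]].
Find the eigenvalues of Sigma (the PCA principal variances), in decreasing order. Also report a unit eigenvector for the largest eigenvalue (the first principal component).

Step 1 — characteristic polynomial of 2×2 Sigma:
  det(Sigma - λI) = λ² - trace · λ + det = 0.
  trace = 2 + 6 = 8, det = 2·6 - (0)² = 12.
Step 2 — discriminant:
  Δ = trace² - 4·det = 64 - 48 = 16.
Step 3 — eigenvalues:
  λ = (trace ± √Δ)/2 = (8 ± 4)/2,
  λ_1 = 6,  λ_2 = 2.

Step 4 — unit eigenvector for λ_1: Sigma is diagonal, so its eigenvectors are the coordinate axes. λ_1 = 6 is the diagonal entry on the second coordinate axis, hence
  v_1 = (0, 1) (||v_1|| = 1).

λ_1 = 6,  λ_2 = 2;  v_1 ≈ (0, 1)


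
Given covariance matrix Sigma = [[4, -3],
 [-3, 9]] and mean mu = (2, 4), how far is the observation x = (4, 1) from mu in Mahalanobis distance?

Step 1 — centre the observation: (x - mu) = (2, -3).

Step 2 — invert Sigma. det(Sigma) = 4·9 - (-3)² = 27.
  Sigma^{-1} = (1/det) · [[d, -b], [-b, a]] = [[0.3333, 0.1111],
 [0.1111, 0.1481]].

Step 3 — form the quadratic (x - mu)^T · Sigma^{-1} · (x - mu):
  Sigma^{-1} · (x - mu) = (0.3333, -0.2222).
  (x - mu)^T · [Sigma^{-1} · (x - mu)] = (2)·(0.3333) + (-3)·(-0.2222) = 1.3333.

Step 4 — take square root: d = √(1.3333) ≈ 1.1547.

d(x, mu) = √(1.3333) ≈ 1.1547


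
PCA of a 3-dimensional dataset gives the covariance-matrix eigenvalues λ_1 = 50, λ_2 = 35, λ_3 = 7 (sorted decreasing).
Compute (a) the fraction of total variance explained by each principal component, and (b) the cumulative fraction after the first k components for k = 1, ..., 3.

Step 1 — total variance = trace(Sigma) = Σ λ_i = 50 + 35 + 7 = 92.

Step 2 — fraction explained by component i = λ_i / Σ λ:
  PC1: 50/92 = 0.5435
  PC2: 35/92 = 0.3804
  PC3: 7/92 = 0.0761

Step 3 — cumulative fraction after k components = (λ_1 + ... + λ_k) / Σ λ:
  k = 1: 50/92 = 0.5435
  k = 2: (50 + 35)/92 = 85/92 = 0.9239
  k = 3: (50 + 35 + 7)/92 = 92/92 = 1

Summary (fraction, with percent):

explained: PC1 0.5435 (54.35%), PC2 0.3804 (38.04%), PC3 0.0761 (7.61%);  cumulative: 0.5435, 0.9239, 1


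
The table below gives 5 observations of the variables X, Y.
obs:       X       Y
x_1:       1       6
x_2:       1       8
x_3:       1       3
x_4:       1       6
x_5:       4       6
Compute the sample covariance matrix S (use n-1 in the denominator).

Step 1 — column means:
  mean(X) = (1 + 1 + 1 + 1 + 4) / 5 = 8/5 = 1.6
  mean(Y) = (6 + 8 + 3 + 6 + 6) / 5 = 29/5 = 5.8

Step 2 — sample covariance S[i,j] = (1/(n-1)) · Σ_k (x_{k,i} - mean_i) · (x_{k,j} - mean_j), with n-1 = 4.
  S[X,X] = ((-0.6)·(-0.6) + (-0.6)·(-0.6) + (-0.6)·(-0.6) + (-0.6)·(-0.6) + (2.4)·(2.4)) / 4 = 7.2/4 = 1.8
  S[X,Y] = ((-0.6)·(0.2) + (-0.6)·(2.2) + (-0.6)·(-2.8) + (-0.6)·(0.2) + (2.4)·(0.2)) / 4 = 0.6/4 = 0.15
  S[Y,Y] = ((0.2)·(0.2) + (2.2)·(2.2) + (-2.8)·(-2.8) + (0.2)·(0.2) + (0.2)·(0.2)) / 4 = 12.8/4 = 3.2

S is symmetric (S[j,i] = S[i,j]). Assembling:

S = [[1.8, 0.15],
 [0.15, 3.2]]


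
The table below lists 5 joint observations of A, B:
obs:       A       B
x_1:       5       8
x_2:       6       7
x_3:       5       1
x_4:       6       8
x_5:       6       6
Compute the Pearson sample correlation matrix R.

Step 1 — column means:
  mean(A) = (5 + 6 + 5 + 6 + 6) / 5 = 28/5 = 5.6
  mean(B) = (8 + 7 + 1 + 8 + 6) / 5 = 30/5 = 6

Step 2 — sample variances and covariances s[i,j] = (1/(n-1)) · Σ_k (x_{k,i} - mean_i) · (x_{k,j} - mean_j), with n-1 = 4:
  s[A,A] = ((-0.6)·(-0.6) + (0.4)·(0.4) + (-0.6)·(-0.6) + (0.4)·(0.4) + (0.4)·(0.4)) / 4 = 1.2/4 = 0.3
  s[A,B] = ((-0.6)·(2) + (0.4)·(1) + (-0.6)·(-5) + (0.4)·(2) + (0.4)·(0)) / 4 = 3/4 = 0.75
  s[B,B] = ((2)·(2) + (1)·(1) + (-5)·(-5) + (2)·(2) + (0)·(0)) / 4 = 34/4 = 8.5
  Sample standard deviations s_i = √(s[i,i]):
  s(A) = √(0.3) = 0.5477
  s(B) = √(8.5) = 2.9155

Step 3 — r_{ij} = s_{ij} / (s_i · s_j):
  r[A,A] = 1 (diagonal).
  r[A,B] = 0.75 / (0.5477 · 2.9155) = 0.75 / 1.5969 = 0.4697
  r[B,B] = 1 (diagonal).

R is symmetric with unit diagonal. Assembling:

R = [[1, 0.4697],
 [0.4697, 1]]


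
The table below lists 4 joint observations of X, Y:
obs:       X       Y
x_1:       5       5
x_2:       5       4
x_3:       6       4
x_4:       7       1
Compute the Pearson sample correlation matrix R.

Step 1 — column means:
  mean(X) = (5 + 5 + 6 + 7) / 4 = 23/4 = 5.75
  mean(Y) = (5 + 4 + 4 + 1) / 4 = 14/4 = 3.5

Step 2 — sample variances and covariances s[i,j] = (1/(n-1)) · Σ_k (x_{k,i} - mean_i) · (x_{k,j} - mean_j), with n-1 = 3:
  s[X,X] = ((-0.75)·(-0.75) + (-0.75)·(-0.75) + (0.25)·(0.25) + (1.25)·(1.25)) / 3 = 2.75/3 = 0.9167
  s[X,Y] = ((-0.75)·(1.5) + (-0.75)·(0.5) + (0.25)·(0.5) + (1.25)·(-2.5)) / 3 = -4.5/3 = -1.5
  s[Y,Y] = ((1.5)·(1.5) + (0.5)·(0.5) + (0.5)·(0.5) + (-2.5)·(-2.5)) / 3 = 9/3 = 3
  Sample standard deviations s_i = √(s[i,i]):
  s(X) = √(0.9167) = 0.9574
  s(Y) = √(3) = 1.7321

Step 3 — r_{ij} = s_{ij} / (s_i · s_j):
  r[X,X] = 1 (diagonal).
  r[X,Y] = -1.5 / (0.9574 · 1.7321) = -1.5 / 1.6583 = -0.9045
  r[Y,Y] = 1 (diagonal).

R is symmetric with unit diagonal. Assembling:

R = [[1, -0.9045],
 [-0.9045, 1]]


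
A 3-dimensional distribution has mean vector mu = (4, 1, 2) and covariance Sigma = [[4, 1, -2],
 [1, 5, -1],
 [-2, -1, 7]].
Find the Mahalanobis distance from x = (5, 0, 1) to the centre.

Step 1 — centre the observation: (x - mu) = (1, -1, -1).

Step 2 — invert Sigma (cofactor / det for 3×3, or solve directly):
  Sigma^{-1} = [[0.3009, -0.0442, 0.0796],
 [-0.0442, 0.2124, 0.0177],
 [0.0796, 0.0177, 0.1681]].

Step 3 — form the quadratic (x - mu)^T · Sigma^{-1} · (x - mu):
  Sigma^{-1} · (x - mu) = (0.2655, -0.2743, -0.1062).
  (x - mu)^T · [Sigma^{-1} · (x - mu)] = (1)·(0.2655) + (-1)·(-0.2743) + (-1)·(-0.1062) = 0.646.

Step 4 — take square root: d = √(0.646) ≈ 0.8038.

d(x, mu) = √(0.646) ≈ 0.8038


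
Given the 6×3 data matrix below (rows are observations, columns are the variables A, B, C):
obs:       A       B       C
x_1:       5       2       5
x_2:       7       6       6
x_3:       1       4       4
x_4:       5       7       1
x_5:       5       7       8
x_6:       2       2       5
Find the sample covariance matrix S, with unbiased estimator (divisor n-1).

Step 1 — column means:
  mean(A) = (5 + 7 + 1 + 5 + 5 + 2) / 6 = 25/6 = 4.1667
  mean(B) = (2 + 6 + 4 + 7 + 7 + 2) / 6 = 28/6 = 4.6667
  mean(C) = (5 + 6 + 4 + 1 + 8 + 5) / 6 = 29/6 = 4.8333

Step 2 — sample covariance S[i,j] = (1/(n-1)) · Σ_k (x_{k,i} - mean_i) · (x_{k,j} - mean_j), with n-1 = 5.
  S[A,A] = ((0.8333)·(0.8333) + (2.8333)·(2.8333) + (-3.1667)·(-3.1667) + (0.8333)·(0.8333) + (0.8333)·(0.8333) + (-2.1667)·(-2.1667)) / 5 = 24.8333/5 = 4.9667
  S[A,B] = ((0.8333)·(-2.6667) + (2.8333)·(1.3333) + (-3.1667)·(-0.6667) + (0.8333)·(2.3333) + (0.8333)·(2.3333) + (-2.1667)·(-2.6667)) / 5 = 13.3333/5 = 2.6667
  S[A,C] = ((0.8333)·(0.1667) + (2.8333)·(1.1667) + (-3.1667)·(-0.8333) + (0.8333)·(-3.8333) + (0.8333)·(3.1667) + (-2.1667)·(0.1667)) / 5 = 5.1667/5 = 1.0333
  S[B,B] = ((-2.6667)·(-2.6667) + (1.3333)·(1.3333) + (-0.6667)·(-0.6667) + (2.3333)·(2.3333) + (2.3333)·(2.3333) + (-2.6667)·(-2.6667)) / 5 = 27.3333/5 = 5.4667
  S[B,C] = ((-2.6667)·(0.1667) + (1.3333)·(1.1667) + (-0.6667)·(-0.8333) + (2.3333)·(-3.8333) + (2.3333)·(3.1667) + (-2.6667)·(0.1667)) / 5 = -0.3333/5 = -0.0667
  S[C,C] = ((0.1667)·(0.1667) + (1.1667)·(1.1667) + (-0.8333)·(-0.8333) + (-3.8333)·(-3.8333) + (3.1667)·(3.1667) + (0.1667)·(0.1667)) / 5 = 26.8333/5 = 5.3667

S is symmetric (S[j,i] = S[i,j]). Assembling:

S = [[4.9667, 2.6667, 1.0333],
 [2.6667, 5.4667, -0.0667],
 [1.0333, -0.0667, 5.3667]]


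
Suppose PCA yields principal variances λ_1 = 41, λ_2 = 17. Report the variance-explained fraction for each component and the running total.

Step 1 — total variance = trace(Sigma) = Σ λ_i = 41 + 17 = 58.

Step 2 — fraction explained by component i = λ_i / Σ λ:
  PC1: 41/58 = 0.7069
  PC2: 17/58 = 0.2931

Step 3 — cumulative fraction after k components = (λ_1 + ... + λ_k) / Σ λ:
  k = 1: 41/58 = 0.7069
  k = 2: (41 + 17)/58 = 58/58 = 1

Summary (fraction, with percent):

explained: PC1 0.7069 (70.69%), PC2 0.2931 (29.31%);  cumulative: 0.7069, 1


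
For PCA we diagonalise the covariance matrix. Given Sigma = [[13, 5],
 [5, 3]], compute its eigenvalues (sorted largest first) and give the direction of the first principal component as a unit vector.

Step 1 — characteristic polynomial of 2×2 Sigma:
  det(Sigma - λI) = λ² - trace · λ + det = 0.
  trace = 13 + 3 = 16, det = 13·3 - (5)² = 14.
Step 2 — discriminant:
  Δ = trace² - 4·det = 256 - 56 = 200.
Step 3 — eigenvalues:
  λ = (trace ± √Δ)/2 = (16 ± 14.1421)/2,
  λ_1 = 15.0711,  λ_2 = 0.9289.

Step 4 — unit eigenvector for λ_1: solve (Sigma - λ_1 I)v = 0. First row:
  (13 - 15.0711)·v_x + (5)·v_y = 0, i.e. (-2.0711)·v_x + (5)·v_y = 0,
  so v ∝ (b, λ_1 - a) = (5, 2.0711) = u.
  ||u|| = √((5)² + (2.0711)²) = √(29.2893) ≈ 5.412,
  v_1 = u/||u|| ≈ (0.9239, 0.3827) (||v_1|| = 1).

λ_1 = 15.0711,  λ_2 = 0.9289;  v_1 ≈ (0.9239, 0.3827)


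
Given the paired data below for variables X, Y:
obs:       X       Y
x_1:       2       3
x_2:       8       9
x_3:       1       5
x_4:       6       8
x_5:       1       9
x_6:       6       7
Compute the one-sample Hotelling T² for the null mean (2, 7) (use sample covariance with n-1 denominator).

Step 1 — sample mean vector:
  mean(X) = (2 + 8 + 1 + 6 + 1 + 6) / 6 = 24/6 = 4
  mean(Y) = (3 + 9 + 5 + 8 + 9 + 7) / 6 = 41/6 = 6.8333
  x̄ = (4, 6.8333),  deviation x̄ - mu_0 = (4, 6.8333) - (2, 7) = (2, -0.1667).

Step 2 — sample covariance matrix, S[i,j] = (1/(n-1)) · Σ_k (x_{k,i} - mean_i) · (x_{k,j} - mean_j), divisor n-1 = 5:
  S[X,X] = ((-2)·(-2) + (4)·(4) + (-3)·(-3) + (2)·(2) + (-3)·(-3) + (2)·(2)) / 5 = 46/5 = 9.2
  S[X,Y] = ((-2)·(-3.8333) + (4)·(2.1667) + (-3)·(-1.8333) + (2)·(1.1667) + (-3)·(2.1667) + (2)·(0.1667)) / 5 = 18/5 = 3.6
  S[Y,Y] = ((-3.8333)·(-3.8333) + (2.1667)·(2.1667) + (-1.8333)·(-1.8333) + (1.1667)·(1.1667) + (2.1667)·(2.1667) + (0.1667)·(0.1667)) / 5 = 28.8333/5 = 5.7667
  S = [[9.2, 3.6],
 [3.6, 5.7667]].

Step 3 — invert S. det(S) = 9.2·5.7667 - (3.6)² = 40.0933.
  S^{-1} = (1/det) · [[d, -b], [-b, a]] = [[0.1438, -0.0898],
 [-0.0898, 0.2295]].

Step 4 — quadratic form (x̄ - mu_0)^T · S^{-1} · (x̄ - mu_0):
  S^{-1} · (x̄ - mu_0) = (0.3026, -0.2178),
  (x̄ - mu_0)^T · [...] = (2)·(0.3026) + (-0.1667)·(-0.2178) = 0.6416.

Step 5 — scale by n: T² = 6 · 0.6416 = 3.8494.

T² ≈ 3.8494


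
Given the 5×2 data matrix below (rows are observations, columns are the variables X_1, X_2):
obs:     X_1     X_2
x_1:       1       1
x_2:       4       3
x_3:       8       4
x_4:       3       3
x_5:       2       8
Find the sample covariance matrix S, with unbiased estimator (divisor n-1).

Step 1 — column means:
  mean(X_1) = (1 + 4 + 8 + 3 + 2) / 5 = 18/5 = 3.6
  mean(X_2) = (1 + 3 + 4 + 3 + 8) / 5 = 19/5 = 3.8

Step 2 — sample covariance S[i,j] = (1/(n-1)) · Σ_k (x_{k,i} - mean_i) · (x_{k,j} - mean_j), with n-1 = 4.
  S[X_1,X_1] = ((-2.6)·(-2.6) + (0.4)·(0.4) + (4.4)·(4.4) + (-0.6)·(-0.6) + (-1.6)·(-1.6)) / 4 = 29.2/4 = 7.3
  S[X_1,X_2] = ((-2.6)·(-2.8) + (0.4)·(-0.8) + (4.4)·(0.2) + (-0.6)·(-0.8) + (-1.6)·(4.2)) / 4 = 1.6/4 = 0.4
  S[X_2,X_2] = ((-2.8)·(-2.8) + (-0.8)·(-0.8) + (0.2)·(0.2) + (-0.8)·(-0.8) + (4.2)·(4.2)) / 4 = 26.8/4 = 6.7

S is symmetric (S[j,i] = S[i,j]). Assembling:

S = [[7.3, 0.4],
 [0.4, 6.7]]


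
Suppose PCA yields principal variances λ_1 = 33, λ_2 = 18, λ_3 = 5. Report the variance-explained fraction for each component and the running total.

Step 1 — total variance = trace(Sigma) = Σ λ_i = 33 + 18 + 5 = 56.

Step 2 — fraction explained by component i = λ_i / Σ λ:
  PC1: 33/56 = 0.5893
  PC2: 18/56 = 0.3214
  PC3: 5/56 = 0.0893

Step 3 — cumulative fraction after k components = (λ_1 + ... + λ_k) / Σ λ:
  k = 1: 33/56 = 0.5893
  k = 2: (33 + 18)/56 = 51/56 = 0.9107
  k = 3: (33 + 18 + 5)/56 = 56/56 = 1

Summary (fraction, with percent):

explained: PC1 0.5893 (58.93%), PC2 0.3214 (32.14%), PC3 0.0893 (8.93%);  cumulative: 0.5893, 0.9107, 1


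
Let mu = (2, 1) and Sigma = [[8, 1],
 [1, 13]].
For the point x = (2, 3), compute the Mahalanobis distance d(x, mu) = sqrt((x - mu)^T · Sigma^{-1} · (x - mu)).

Step 1 — centre the observation: (x - mu) = (0, 2).

Step 2 — invert Sigma. det(Sigma) = 8·13 - (1)² = 103.
  Sigma^{-1} = (1/det) · [[d, -b], [-b, a]] = [[0.1262, -0.0097],
 [-0.0097, 0.0777]].

Step 3 — form the quadratic (x - mu)^T · Sigma^{-1} · (x - mu):
  Sigma^{-1} · (x - mu) = (-0.0194, 0.1553).
  (x - mu)^T · [Sigma^{-1} · (x - mu)] = (0)·(-0.0194) + (2)·(0.1553) = 0.3107.

Step 4 — take square root: d = √(0.3107) ≈ 0.5574.

d(x, mu) = √(0.3107) ≈ 0.5574


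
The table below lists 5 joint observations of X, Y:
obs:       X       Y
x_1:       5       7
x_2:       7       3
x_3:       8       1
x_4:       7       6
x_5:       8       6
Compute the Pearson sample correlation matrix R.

Step 1 — column means:
  mean(X) = (5 + 7 + 8 + 7 + 8) / 5 = 35/5 = 7
  mean(Y) = (7 + 3 + 1 + 6 + 6) / 5 = 23/5 = 4.6

Step 2 — sample variances and covariances s[i,j] = (1/(n-1)) · Σ_k (x_{k,i} - mean_i) · (x_{k,j} - mean_j), with n-1 = 4:
  s[X,X] = ((-2)·(-2) + (0)·(0) + (1)·(1) + (0)·(0) + (1)·(1)) / 4 = 6/4 = 1.5
  s[X,Y] = ((-2)·(2.4) + (0)·(-1.6) + (1)·(-3.6) + (0)·(1.4) + (1)·(1.4)) / 4 = -7/4 = -1.75
  s[Y,Y] = ((2.4)·(2.4) + (-1.6)·(-1.6) + (-3.6)·(-3.6) + (1.4)·(1.4) + (1.4)·(1.4)) / 4 = 25.2/4 = 6.3
  Sample standard deviations s_i = √(s[i,i]):
  s(X) = √(1.5) = 1.2247
  s(Y) = √(6.3) = 2.51

Step 3 — r_{ij} = s_{ij} / (s_i · s_j):
  r[X,X] = 1 (diagonal).
  r[X,Y] = -1.75 / (1.2247 · 2.51) = -1.75 / 3.0741 = -0.5693
  r[Y,Y] = 1 (diagonal).

R is symmetric with unit diagonal. Assembling:

R = [[1, -0.5693],
 [-0.5693, 1]]


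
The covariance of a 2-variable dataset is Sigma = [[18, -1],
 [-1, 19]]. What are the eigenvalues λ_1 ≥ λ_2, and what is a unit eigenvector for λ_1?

Step 1 — characteristic polynomial of 2×2 Sigma:
  det(Sigma - λI) = λ² - trace · λ + det = 0.
  trace = 18 + 19 = 37, det = 18·19 - (-1)² = 341.
Step 2 — discriminant:
  Δ = trace² - 4·det = 1369 - 1364 = 5.
Step 3 — eigenvalues:
  λ = (trace ± √Δ)/2 = (37 ± 2.2361)/2,
  λ_1 = 19.618,  λ_2 = 17.382.

Step 4 — unit eigenvector for λ_1: solve (Sigma - λ_1 I)v = 0. First row:
  (18 - 19.618)·v_x + (-1)·v_y = 0, i.e. (-1.618)·v_x + (-1)·v_y = 0,
  so v ∝ (b, λ_1 - a) = (-1, 1.618); multiply by -1 so the first entry is positive: u = (1, -1.618).
  ||u|| = √((1)² + (-1.618)²) = √(3.618) ≈ 1.9021,
  v_1 = u/||u|| ≈ (0.5257, -0.8507) (||v_1|| = 1).

λ_1 = 19.618,  λ_2 = 17.382;  v_1 ≈ (0.5257, -0.8507)


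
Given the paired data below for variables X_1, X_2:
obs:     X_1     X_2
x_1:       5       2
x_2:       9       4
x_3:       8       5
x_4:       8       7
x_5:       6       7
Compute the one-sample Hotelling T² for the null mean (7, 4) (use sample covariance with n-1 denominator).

Step 1 — sample mean vector:
  mean(X_1) = (5 + 9 + 8 + 8 + 6) / 5 = 36/5 = 7.2
  mean(X_2) = (2 + 4 + 5 + 7 + 7) / 5 = 25/5 = 5
  x̄ = (7.2, 5),  deviation x̄ - mu_0 = (7.2, 5) - (7, 4) = (0.2, 1).

Step 2 — sample covariance matrix, S[i,j] = (1/(n-1)) · Σ_k (x_{k,i} - mean_i) · (x_{k,j} - mean_j), divisor n-1 = 4:
  S[X_1,X_1] = ((-2.2)·(-2.2) + (1.8)·(1.8) + (0.8)·(0.8) + (0.8)·(0.8) + (-1.2)·(-1.2)) / 4 = 10.8/4 = 2.7
  S[X_1,X_2] = ((-2.2)·(-3) + (1.8)·(-1) + (0.8)·(0) + (0.8)·(2) + (-1.2)·(2)) / 4 = 4/4 = 1
  S[X_2,X_2] = ((-3)·(-3) + (-1)·(-1) + (0)·(0) + (2)·(2) + (2)·(2)) / 4 = 18/4 = 4.5
  S = [[2.7, 1],
 [1, 4.5]].

Step 3 — invert S. det(S) = 2.7·4.5 - (1)² = 11.15.
  S^{-1} = (1/det) · [[d, -b], [-b, a]] = [[0.4036, -0.0897],
 [-0.0897, 0.2422]].

Step 4 — quadratic form (x̄ - mu_0)^T · S^{-1} · (x̄ - mu_0):
  S^{-1} · (x̄ - mu_0) = (-0.009, 0.2242),
  (x̄ - mu_0)^T · [...] = (0.2)·(-0.009) + (1)·(0.2242) = 0.2224.

Step 5 — scale by n: T² = 5 · 0.2224 = 1.1121.

T² ≈ 1.1121


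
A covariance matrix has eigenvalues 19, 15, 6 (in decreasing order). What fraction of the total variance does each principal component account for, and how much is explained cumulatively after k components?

Step 1 — total variance = trace(Sigma) = Σ λ_i = 19 + 15 + 6 = 40.

Step 2 — fraction explained by component i = λ_i / Σ λ:
  PC1: 19/40 = 0.475
  PC2: 15/40 = 0.375
  PC3: 6/40 = 0.15

Step 3 — cumulative fraction after k components = (λ_1 + ... + λ_k) / Σ λ:
  k = 1: 19/40 = 0.475
  k = 2: (19 + 15)/40 = 34/40 = 0.85
  k = 3: (19 + 15 + 6)/40 = 40/40 = 1

Summary (fraction, with percent):

explained: PC1 0.475 (47.5%), PC2 0.375 (37.5%), PC3 0.15 (15%);  cumulative: 0.475, 0.85, 1


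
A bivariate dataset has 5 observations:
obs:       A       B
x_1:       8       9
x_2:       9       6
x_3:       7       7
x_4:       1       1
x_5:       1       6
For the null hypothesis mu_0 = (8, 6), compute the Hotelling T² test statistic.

Step 1 — sample mean vector:
  mean(A) = (8 + 9 + 7 + 1 + 1) / 5 = 26/5 = 5.2
  mean(B) = (9 + 6 + 7 + 1 + 6) / 5 = 29/5 = 5.8
  x̄ = (5.2, 5.8),  deviation x̄ - mu_0 = (5.2, 5.8) - (8, 6) = (-2.8, -0.2).

Step 2 — sample covariance matrix, S[i,j] = (1/(n-1)) · Σ_k (x_{k,i} - mean_i) · (x_{k,j} - mean_j), divisor n-1 = 4:
  S[A,A] = ((2.8)·(2.8) + (3.8)·(3.8) + (1.8)·(1.8) + (-4.2)·(-4.2) + (-4.2)·(-4.2)) / 4 = 60.8/4 = 15.2
  S[A,B] = ((2.8)·(3.2) + (3.8)·(0.2) + (1.8)·(1.2) + (-4.2)·(-4.8) + (-4.2)·(0.2)) / 4 = 31.2/4 = 7.8
  S[B,B] = ((3.2)·(3.2) + (0.2)·(0.2) + (1.2)·(1.2) + (-4.8)·(-4.8) + (0.2)·(0.2)) / 4 = 34.8/4 = 8.7
  S = [[15.2, 7.8],
 [7.8, 8.7]].

Step 3 — invert S. det(S) = 15.2·8.7 - (7.8)² = 71.4.
  S^{-1} = (1/det) · [[d, -b], [-b, a]] = [[0.1218, -0.1092],
 [-0.1092, 0.2129]].

Step 4 — quadratic form (x̄ - mu_0)^T · S^{-1} · (x̄ - mu_0):
  S^{-1} · (x̄ - mu_0) = (-0.3193, 0.2633),
  (x̄ - mu_0)^T · [...] = (-2.8)·(-0.3193) + (-0.2)·(0.2633) = 0.8415.

Step 5 — scale by n: T² = 5 · 0.8415 = 4.2073.

T² ≈ 4.2073
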